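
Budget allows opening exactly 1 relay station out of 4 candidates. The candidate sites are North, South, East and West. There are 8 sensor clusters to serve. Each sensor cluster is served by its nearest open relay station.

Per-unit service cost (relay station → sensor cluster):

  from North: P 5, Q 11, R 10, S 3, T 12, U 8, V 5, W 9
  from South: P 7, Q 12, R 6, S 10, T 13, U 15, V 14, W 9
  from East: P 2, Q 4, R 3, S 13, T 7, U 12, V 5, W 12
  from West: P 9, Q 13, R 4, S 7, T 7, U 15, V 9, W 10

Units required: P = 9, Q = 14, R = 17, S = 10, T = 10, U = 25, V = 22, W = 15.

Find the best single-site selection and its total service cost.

Choose East only; total service cost 915.

With exactly 1 open, each sensor cluster uses its cheapest among the chosen.
{East}: P→East 2·9=18, Q→East 4·14=56, R→East 3·17=51, S→East 13·10=130, T→East 7·10=70, U→East 12·25=300, V→East 5·22=110, W→East 12·15=180. Service cost 915.
{North}: service cost 964
{West}: service cost 1194
Among all 4 size-1 choices, {East} is lowest.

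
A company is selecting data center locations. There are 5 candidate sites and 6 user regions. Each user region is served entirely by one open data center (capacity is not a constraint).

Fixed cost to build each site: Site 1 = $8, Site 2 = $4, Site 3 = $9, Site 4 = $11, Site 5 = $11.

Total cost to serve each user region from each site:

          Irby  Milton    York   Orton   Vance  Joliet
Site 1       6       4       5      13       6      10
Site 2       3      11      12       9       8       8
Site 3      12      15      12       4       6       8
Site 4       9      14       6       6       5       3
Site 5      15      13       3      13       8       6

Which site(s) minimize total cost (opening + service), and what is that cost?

Open Site 1 and Site 2; minimum total cost 47.

For any fixed open set, each user region goes to its cheapest open site; total = fixed + service.
{Site 1, Site 2}: Irby→Site 2 3, Milton→Site 1 4, York→Site 1 5, Orton→Site 2 9, Vance→Site 1 6, Joliet→Site 2 8. Service 35; fixed 12; total 47.
{Site 1, Site 4}: service 29 + fixed 19 = 48
{Site 1, Site 2, Site 4}: service 26 + fixed 23 = 49
{Site 1, Site 2, Site 3, Site 4, Site 5}: service 22 + fixed 43 = 65
No other subset beats 47.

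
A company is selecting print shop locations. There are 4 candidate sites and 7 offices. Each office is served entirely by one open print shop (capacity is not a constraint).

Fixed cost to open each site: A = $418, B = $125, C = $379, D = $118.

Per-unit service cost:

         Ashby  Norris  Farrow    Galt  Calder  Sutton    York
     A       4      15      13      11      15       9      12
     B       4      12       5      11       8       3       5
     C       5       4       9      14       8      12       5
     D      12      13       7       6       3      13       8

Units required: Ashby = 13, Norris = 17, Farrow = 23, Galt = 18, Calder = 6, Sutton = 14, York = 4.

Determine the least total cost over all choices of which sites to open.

Minimum total cost: 802

For any fixed open set, each office goes to its cheapest open site; total = fixed + service.
{B, D}: Ashby→B 4·13=52, Norris→B 12·17=204, Farrow→B 5·23=115, Galt→D 6·18=108, Calder→D 3·6=18, Sutton→B 3·14=42, York→B 5·4=20. Service 559; fixed 243; total 802.
{B}: service 679 + fixed 125 = 804
{D}: service 878 + fixed 118 = 996
{A, B, C, D}: Ashby→A 4·13=52, Norris→C 4·17=68, Farrow→B 5·23=115, Galt→D 6·18=108, Calder→D 3·6=18, Sutton→B 3·14=42, York→B 5·4=20. Service 423; fixed 1040; total 1463.
No other subset beats 802.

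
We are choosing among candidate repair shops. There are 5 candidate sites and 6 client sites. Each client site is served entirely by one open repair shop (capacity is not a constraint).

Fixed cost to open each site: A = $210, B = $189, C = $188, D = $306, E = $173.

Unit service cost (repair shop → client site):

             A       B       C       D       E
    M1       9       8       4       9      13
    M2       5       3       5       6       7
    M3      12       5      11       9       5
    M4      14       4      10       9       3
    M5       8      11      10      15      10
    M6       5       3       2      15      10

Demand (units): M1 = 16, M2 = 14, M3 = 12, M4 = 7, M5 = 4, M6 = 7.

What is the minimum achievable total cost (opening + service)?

For any fixed open set, each client site goes to its cheapest open site; total = fixed + service.
{B}: M1→B 8·16=128, M2→B 3·14=42, M3→B 5·12=60, M4→B 4·7=28, M5→B 11·4=44, M6→B 3·7=21. Service 323; fixed 189; total 512.
{C}: M1→C 4·16=64, M2→C 5·14=70, M3→C 11·12=132, M4→C 10·7=70, M5→C 10·4=40, M6→C 2·7=14. Service 390; fixed 188; total 578.
{B, C}: M1→C 4·16=64, M2→B 3·14=42, M3→B 5·12=60, M4→B 4·7=28, M5→C 10·4=40, M6→C 2·7=14. Service 248; fixed 377; total 625.
{A, B, C, D, E}: service 233 + fixed 1066 = 1299
No other subset beats 512.

Minimum total cost: 512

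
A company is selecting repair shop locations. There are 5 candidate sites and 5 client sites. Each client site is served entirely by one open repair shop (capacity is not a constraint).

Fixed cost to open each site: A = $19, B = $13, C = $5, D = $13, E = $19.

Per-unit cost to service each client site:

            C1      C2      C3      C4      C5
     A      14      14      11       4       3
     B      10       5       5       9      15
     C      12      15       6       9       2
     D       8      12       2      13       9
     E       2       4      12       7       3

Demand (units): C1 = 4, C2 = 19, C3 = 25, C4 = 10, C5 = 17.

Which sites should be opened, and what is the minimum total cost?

Open A, C, D and E; minimum total cost 264.

For any fixed open set, each client site goes to its cheapest open site; total = fixed + service.
{A, C, D, E}: C1→E 2·4=8, C2→E 4·19=76, C3→D 2·25=50, C4→A 4·10=40, C5→C 2·17=34. Service 208; fixed 56; total 264.
{C, D, E}: service 238 + fixed 37 = 275
{A, D, E}: service 225 + fixed 51 = 276
{A, B, C, D, E}: C1→E 2·4=8, C2→E 4·19=76, C3→D 2·25=50, C4→A 4·10=40, C5→C 2·17=34. Service 208; fixed 69; total 277.
No other subset beats 264.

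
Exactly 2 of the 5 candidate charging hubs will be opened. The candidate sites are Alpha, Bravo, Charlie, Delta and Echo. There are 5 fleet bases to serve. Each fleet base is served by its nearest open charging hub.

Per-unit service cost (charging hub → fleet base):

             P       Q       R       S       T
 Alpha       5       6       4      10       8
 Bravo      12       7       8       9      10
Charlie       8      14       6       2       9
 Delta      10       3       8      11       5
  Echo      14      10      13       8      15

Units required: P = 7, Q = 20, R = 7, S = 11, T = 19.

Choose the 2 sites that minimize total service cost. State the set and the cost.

With exactly 2 open, each fleet base uses its cheapest among the chosen.
{Charlie, Delta}: P→Charlie 8·7=56, Q→Delta 3·20=60, R→Charlie 6·7=42, S→Charlie 2·11=22, T→Delta 5·19=95. Service cost 275.
{Alpha, Delta}: service cost 328
{Alpha, Charlie}: service cost 357
Among all 10 size-2 choices, {Charlie, Delta} is lowest.

Choose Charlie and Delta; total service cost 275.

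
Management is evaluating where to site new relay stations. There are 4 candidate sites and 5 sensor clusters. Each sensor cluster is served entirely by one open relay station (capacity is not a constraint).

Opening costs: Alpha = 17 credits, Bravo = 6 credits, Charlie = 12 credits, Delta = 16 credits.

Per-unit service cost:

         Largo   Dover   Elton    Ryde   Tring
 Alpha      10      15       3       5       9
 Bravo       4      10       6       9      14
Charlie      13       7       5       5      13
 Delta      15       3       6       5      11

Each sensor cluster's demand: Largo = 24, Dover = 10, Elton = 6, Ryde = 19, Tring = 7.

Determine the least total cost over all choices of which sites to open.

Minimum total cost: 341

For any fixed open set, each sensor cluster goes to its cheapest open site; total = fixed + service.
{Alpha, Bravo, Delta}: Largo→Bravo 4·24=96, Dover→Delta 3·10=30, Elton→Alpha 3·6=18, Ryde→Alpha 5·19=95, Tring→Alpha 9·7=63. Service 302; fixed 39; total 341.
{Alpha, Bravo, Charlie, Delta}: service 302 + fixed 51 = 353
{Bravo, Delta}: Largo→Bravo 4·24=96, Dover→Delta 3·10=30, Elton→Bravo 6·6=36, Ryde→Delta 5·19=95, Tring→Delta 11·7=77. Service 334; fixed 22; total 356.
{Bravo}: Largo→Bravo 4·24=96, Dover→Bravo 10·10=100, Elton→Bravo 6·6=36, Ryde→Bravo 9·19=171, Tring→Bravo 14·7=98. Service 501; fixed 6; total 507.
No other subset beats 341.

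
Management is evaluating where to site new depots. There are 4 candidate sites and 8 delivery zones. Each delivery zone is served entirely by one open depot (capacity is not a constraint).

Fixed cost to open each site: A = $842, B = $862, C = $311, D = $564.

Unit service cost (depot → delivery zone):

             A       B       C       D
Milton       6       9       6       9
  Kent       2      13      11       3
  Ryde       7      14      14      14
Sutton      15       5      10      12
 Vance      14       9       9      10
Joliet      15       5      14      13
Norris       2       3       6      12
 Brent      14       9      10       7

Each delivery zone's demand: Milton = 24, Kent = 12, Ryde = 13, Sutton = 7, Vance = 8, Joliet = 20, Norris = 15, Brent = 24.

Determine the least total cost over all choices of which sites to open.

Minimum total cost: 1521

For any fixed open set, each delivery zone goes to its cheapest open site; total = fixed + service.
{C}: Milton→C 6·24=144, Kent→C 11·12=132, Ryde→C 14·13=182, Sutton→C 10·7=70, Vance→C 9·8=72, Joliet→C 14·20=280, Norris→C 6·15=90, Brent→C 10·24=240. Service 1210; fixed 311; total 1521.
{D}: service 1206 + fixed 564 = 1770
{B}: service 1022 + fixed 862 = 1884
{A, B, C, D}: service 664 + fixed 2579 = 3243
(All 15 nonempty subsets were checked; C only is lowest.)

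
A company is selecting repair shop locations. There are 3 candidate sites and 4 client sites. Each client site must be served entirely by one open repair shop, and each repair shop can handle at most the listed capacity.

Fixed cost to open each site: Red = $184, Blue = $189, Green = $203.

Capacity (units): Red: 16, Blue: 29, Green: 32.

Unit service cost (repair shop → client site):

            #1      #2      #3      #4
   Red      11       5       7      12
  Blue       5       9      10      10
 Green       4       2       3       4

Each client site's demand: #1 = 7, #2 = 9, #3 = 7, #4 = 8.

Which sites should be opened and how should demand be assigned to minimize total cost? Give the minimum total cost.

Minimum total cost: 302

Open {Green}: #1→Green 4·7=28, #2→Green 2·9=18, #3→Green 3·7=21, #4→Green 4·8=32.
Loads: Green carries 31/32. Service 99; fixed 203; total 302.
Next best feasible plan costs 486.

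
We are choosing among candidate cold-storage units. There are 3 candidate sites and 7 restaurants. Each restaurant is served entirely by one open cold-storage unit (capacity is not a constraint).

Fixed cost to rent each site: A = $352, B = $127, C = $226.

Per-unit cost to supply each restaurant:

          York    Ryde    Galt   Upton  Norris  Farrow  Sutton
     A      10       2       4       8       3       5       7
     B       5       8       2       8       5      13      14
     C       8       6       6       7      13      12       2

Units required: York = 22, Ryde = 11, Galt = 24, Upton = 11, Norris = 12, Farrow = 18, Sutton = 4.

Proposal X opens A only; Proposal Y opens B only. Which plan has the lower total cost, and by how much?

Proposal Y is cheaper by 121.

Proposal X: {A}: York→A 10·22=220, Ryde→A 2·11=22, Galt→A 4·24=96, Upton→A 8·11=88, Norris→A 3·12=36, Farrow→A 5·18=90, Sutton→A 7·4=28. Service 580; fixed 352; total 932.
Proposal Y: {B}: York→B 5·22=110, Ryde→B 8·11=88, Galt→B 2·24=48, Upton→B 8·11=88, Norris→B 5·12=60, Farrow→B 13·18=234, Sutton→B 14·4=56. Service 684; fixed 127; total 811.
Difference: |932 − 811| = 121.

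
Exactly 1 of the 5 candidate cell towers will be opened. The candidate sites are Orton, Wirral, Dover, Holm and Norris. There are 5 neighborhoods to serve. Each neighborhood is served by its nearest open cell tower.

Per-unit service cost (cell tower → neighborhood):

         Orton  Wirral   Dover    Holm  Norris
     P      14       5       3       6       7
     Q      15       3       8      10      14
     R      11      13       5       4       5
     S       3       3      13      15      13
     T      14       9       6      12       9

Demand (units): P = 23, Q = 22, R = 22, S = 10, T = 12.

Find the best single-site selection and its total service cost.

With exactly 1 open, each neighborhood uses its cheapest among the chosen.
{Dover}: P→Dover 3·23=69, Q→Dover 8·22=176, R→Dover 5·22=110, S→Dover 13·10=130, T→Dover 6·12=72. Service cost 557.
{Wirral}: service cost 605
{Holm}: service cost 740
Among all 5 size-1 choices, {Dover} is lowest.

Choose Dover only; total service cost 557.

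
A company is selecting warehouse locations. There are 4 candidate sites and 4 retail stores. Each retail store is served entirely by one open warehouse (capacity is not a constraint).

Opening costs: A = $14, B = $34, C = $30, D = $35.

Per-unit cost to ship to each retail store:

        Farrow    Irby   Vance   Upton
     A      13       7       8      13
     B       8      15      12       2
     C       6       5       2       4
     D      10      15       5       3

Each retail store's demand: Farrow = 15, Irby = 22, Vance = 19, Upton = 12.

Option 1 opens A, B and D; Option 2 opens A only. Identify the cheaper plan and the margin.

Option 1: {A, B, D}: Farrow→B 8·15=120, Irby→A 7·22=154, Vance→D 5·19=95, Upton→B 2·12=24. Service 393; fixed 83; total 476.
Option 2: {A}: Farrow→A 13·15=195, Irby→A 7·22=154, Vance→A 8·19=152, Upton→A 13·12=156. Service 657; fixed 14; total 671.
Difference: |476 − 671| = 195.

Option 1 is cheaper by 195.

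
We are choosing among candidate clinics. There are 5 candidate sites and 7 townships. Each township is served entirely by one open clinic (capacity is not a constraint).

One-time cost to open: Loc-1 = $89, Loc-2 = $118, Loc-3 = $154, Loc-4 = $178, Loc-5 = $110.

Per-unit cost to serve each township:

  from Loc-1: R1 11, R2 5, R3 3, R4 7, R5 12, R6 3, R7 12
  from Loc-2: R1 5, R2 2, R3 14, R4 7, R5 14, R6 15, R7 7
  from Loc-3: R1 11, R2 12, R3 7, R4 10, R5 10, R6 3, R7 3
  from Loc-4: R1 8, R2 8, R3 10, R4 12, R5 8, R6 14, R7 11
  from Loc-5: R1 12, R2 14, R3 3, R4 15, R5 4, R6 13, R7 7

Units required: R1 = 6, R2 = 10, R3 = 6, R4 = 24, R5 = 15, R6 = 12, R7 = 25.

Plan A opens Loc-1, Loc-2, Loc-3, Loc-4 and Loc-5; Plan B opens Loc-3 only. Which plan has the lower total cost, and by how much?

Plan B is cheaper by 173.

Plan A: {Loc-1, Loc-2, Loc-3, Loc-4, Loc-5}: R1→Loc-2 5·6=30, R2→Loc-2 2·10=20, R3→Loc-1 3·6=18, R4→Loc-1 7·24=168, R5→Loc-5 4·15=60, R6→Loc-1 3·12=36, R7→Loc-3 3·25=75. Service 407; fixed 649; total 1056.
Plan B: {Loc-3}: R1→Loc-3 11·6=66, R2→Loc-3 12·10=120, R3→Loc-3 7·6=42, R4→Loc-3 10·24=240, R5→Loc-3 10·15=150, R6→Loc-3 3·12=36, R7→Loc-3 3·25=75. Service 729; fixed 154; total 883.
Difference: |1056 − 883| = 173.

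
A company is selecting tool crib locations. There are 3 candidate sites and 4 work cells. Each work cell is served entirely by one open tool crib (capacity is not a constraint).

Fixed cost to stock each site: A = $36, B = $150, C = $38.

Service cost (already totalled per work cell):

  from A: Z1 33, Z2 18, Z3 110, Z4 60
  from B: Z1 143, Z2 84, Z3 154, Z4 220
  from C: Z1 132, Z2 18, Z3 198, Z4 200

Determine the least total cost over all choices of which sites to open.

For any fixed open set, each work cell goes to its cheapest open site; total = fixed + service.
{A}: Z1→A 33, Z2→A 18, Z3→A 110, Z4→A 60. Service 221; fixed 36; total 257.
{A, C}: service 221 + fixed 74 = 295
{A, B}: service 221 + fixed 186 = 407
{A, B, C}: service 221 + fixed 224 = 445
No other subset beats 257.

Minimum total cost: 257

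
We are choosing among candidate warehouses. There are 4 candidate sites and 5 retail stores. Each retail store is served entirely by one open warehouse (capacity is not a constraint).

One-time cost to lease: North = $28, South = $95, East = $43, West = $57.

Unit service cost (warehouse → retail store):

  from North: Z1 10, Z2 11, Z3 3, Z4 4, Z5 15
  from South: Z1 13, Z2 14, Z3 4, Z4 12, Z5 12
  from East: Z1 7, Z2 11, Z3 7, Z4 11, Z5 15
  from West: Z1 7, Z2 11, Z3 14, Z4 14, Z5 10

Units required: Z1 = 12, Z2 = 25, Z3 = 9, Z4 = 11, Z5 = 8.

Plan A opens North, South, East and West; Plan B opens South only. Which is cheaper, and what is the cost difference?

Plan A: {North, South, East, West}: Z1→East 7·12=84, Z2→North 11·25=275, Z3→North 3·9=27, Z4→North 4·11=44, Z5→West 10·8=80. Service 510; fixed 223; total 733.
Plan B: {South}: Z1→South 13·12=156, Z2→South 14·25=350, Z3→South 4·9=36, Z4→South 12·11=132, Z5→South 12·8=96. Service 770; fixed 95; total 865.
Difference: |733 − 865| = 132.

Plan A is cheaper by 132.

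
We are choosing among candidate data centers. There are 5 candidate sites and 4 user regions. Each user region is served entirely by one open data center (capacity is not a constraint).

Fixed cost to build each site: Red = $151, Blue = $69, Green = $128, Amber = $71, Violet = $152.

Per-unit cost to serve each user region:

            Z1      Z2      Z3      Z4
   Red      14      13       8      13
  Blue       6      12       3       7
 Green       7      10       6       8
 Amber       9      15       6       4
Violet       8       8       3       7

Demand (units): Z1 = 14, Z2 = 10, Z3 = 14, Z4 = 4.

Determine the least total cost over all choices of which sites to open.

For any fixed open set, each user region goes to its cheapest open site; total = fixed + service.
{Blue}: Z1→Blue 6·14=84, Z2→Blue 12·10=120, Z3→Blue 3·14=42, Z4→Blue 7·4=28. Service 274; fixed 69; total 343.
{Blue, Amber}: service 262 + fixed 140 = 402
{Violet}: Z1→Violet 8·14=112, Z2→Violet 8·10=80, Z3→Violet 3·14=42, Z4→Violet 7·4=28. Service 262; fixed 152; total 414.
{Red, Blue, Green, Amber, Violet}: service 222 + fixed 571 = 793
No other subset beats 343.

Minimum total cost: 343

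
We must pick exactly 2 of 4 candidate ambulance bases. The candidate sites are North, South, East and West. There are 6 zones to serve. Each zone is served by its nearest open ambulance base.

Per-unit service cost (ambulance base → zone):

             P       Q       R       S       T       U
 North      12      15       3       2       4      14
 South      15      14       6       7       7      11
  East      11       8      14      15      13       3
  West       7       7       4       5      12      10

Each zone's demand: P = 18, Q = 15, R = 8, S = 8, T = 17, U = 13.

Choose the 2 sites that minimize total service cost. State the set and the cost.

Choose North and East; total service cost 465.

With exactly 2 open, each zone uses its cheapest among the chosen.
{North, East}: P→East 11·18=198, Q→East 8·15=120, R→North 3·8=24, S→North 2·8=16, T→North 4·17=68, U→East 3·13=39. Service cost 465.
{North, West}: service cost 469
{East, West}: service cost 546
Among all 6 size-2 choices, {North, East} is lowest.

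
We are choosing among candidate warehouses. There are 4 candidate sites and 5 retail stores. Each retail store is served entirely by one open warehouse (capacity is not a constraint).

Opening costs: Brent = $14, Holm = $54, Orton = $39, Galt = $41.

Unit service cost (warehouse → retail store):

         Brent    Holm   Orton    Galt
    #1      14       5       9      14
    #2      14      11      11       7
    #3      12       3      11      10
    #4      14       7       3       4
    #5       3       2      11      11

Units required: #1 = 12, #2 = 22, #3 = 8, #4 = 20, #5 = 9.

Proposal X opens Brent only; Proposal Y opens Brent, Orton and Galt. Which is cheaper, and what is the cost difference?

Proposal X: {Brent}: #1→Brent 14·12=168, #2→Brent 14·22=308, #3→Brent 12·8=96, #4→Brent 14·20=280, #5→Brent 3·9=27. Service 879; fixed 14; total 893.
Proposal Y: {Brent, Orton, Galt}: #1→Orton 9·12=108, #2→Galt 7·22=154, #3→Galt 10·8=80, #4→Orton 3·20=60, #5→Brent 3·9=27. Service 429; fixed 94; total 523.
Difference: |893 − 523| = 370.

Proposal Y is cheaper by 370.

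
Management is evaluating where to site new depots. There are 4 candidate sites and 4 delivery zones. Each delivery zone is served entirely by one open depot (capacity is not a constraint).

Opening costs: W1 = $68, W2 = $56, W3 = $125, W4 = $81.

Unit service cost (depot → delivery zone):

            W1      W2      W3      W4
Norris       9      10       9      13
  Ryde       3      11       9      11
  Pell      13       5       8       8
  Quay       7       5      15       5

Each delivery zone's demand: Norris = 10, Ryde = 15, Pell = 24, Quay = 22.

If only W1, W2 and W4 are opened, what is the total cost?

Total cost: 570

Each delivery zone is assigned to its cheapest site among the open ones.
{W1, W2, W4}: Norris→W1 9·10=90, Ryde→W1 3·15=45, Pell→W2 5·24=120, Quay→W2 5·22=110. Service 365; fixed 205; total 570.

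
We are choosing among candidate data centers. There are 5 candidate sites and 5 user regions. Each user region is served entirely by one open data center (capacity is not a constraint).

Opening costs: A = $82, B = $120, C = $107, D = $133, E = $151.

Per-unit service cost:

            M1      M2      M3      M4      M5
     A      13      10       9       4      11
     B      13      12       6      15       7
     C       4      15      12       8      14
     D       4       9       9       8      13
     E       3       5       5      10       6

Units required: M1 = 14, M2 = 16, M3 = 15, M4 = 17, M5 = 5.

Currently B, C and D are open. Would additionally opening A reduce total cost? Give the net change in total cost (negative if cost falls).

Current service cost with {B, C, D}: 461.
Adding A: each user region re-picks its cheapest; new service cost 393, saving 68.
Extra fixed cost: 82. Net change = 82 − 68 = 14.
(Totals: 821 → 835.)

No — net change +14 (cost rises by 14).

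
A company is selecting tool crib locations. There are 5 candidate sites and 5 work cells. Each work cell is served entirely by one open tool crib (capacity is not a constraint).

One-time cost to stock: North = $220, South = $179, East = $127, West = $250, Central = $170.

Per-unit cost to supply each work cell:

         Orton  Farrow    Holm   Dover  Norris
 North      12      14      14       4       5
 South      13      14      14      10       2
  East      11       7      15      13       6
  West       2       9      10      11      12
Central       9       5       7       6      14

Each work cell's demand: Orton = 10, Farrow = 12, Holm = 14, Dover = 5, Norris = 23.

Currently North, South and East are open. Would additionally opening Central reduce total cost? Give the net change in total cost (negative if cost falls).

Current service cost with {North, South, East}: 456.
Adding Central: each work cell re-picks its cheapest; new service cost 314, saving 142.
Extra fixed cost: 170. Net change = 170 − 142 = 28.
(Totals: 982 → 1010.)

No — net change +28 (cost rises by 28).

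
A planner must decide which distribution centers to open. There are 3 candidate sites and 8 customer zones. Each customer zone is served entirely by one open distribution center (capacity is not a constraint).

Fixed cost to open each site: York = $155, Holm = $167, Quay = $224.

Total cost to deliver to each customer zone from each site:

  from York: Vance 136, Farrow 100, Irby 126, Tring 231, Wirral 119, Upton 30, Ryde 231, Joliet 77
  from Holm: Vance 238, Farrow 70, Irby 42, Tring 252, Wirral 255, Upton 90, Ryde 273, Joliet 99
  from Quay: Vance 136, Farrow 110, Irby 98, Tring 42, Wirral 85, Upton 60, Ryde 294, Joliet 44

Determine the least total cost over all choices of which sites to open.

For any fixed open set, each customer zone goes to its cheapest open site; total = fixed + service.
{Quay}: Vance→Quay 136, Farrow→Quay 110, Irby→Quay 98, Tring→Quay 42, Wirral→Quay 85, Upton→Quay 60, Ryde→Quay 294, Joliet→Quay 44. Service 869; fixed 224; total 1093.
{Holm, Quay}: Vance→Quay 136, Farrow→Holm 70, Irby→Holm 42, Tring→Quay 42, Wirral→Quay 85, Upton→Quay 60, Ryde→Holm 273, Joliet→Quay 44. Service 752; fixed 391; total 1143.
{York, Quay}: service 766 + fixed 379 = 1145
{York, Holm, Quay}: Vance→York 136, Farrow→Holm 70, Irby→Holm 42, Tring→Quay 42, Wirral→Quay 85, Upton→York 30, Ryde→York 231, Joliet→Quay 44. Service 680; fixed 546; total 1226.
No other subset beats 1093.

Minimum total cost: 1093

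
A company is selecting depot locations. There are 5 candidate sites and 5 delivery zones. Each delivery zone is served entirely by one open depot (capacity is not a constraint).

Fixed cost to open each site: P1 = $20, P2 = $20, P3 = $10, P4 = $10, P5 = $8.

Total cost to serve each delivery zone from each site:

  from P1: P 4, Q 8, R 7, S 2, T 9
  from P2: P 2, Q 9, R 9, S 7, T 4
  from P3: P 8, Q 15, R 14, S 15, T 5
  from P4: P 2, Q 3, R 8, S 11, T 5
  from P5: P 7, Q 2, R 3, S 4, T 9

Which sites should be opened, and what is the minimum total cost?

For any fixed open set, each delivery zone goes to its cheapest open site; total = fixed + service.
{P5}: P→P5 7, Q→P5 2, R→P5 3, S→P5 4, T→P5 9. Service 25; fixed 8; total 33.
{P4, P5}: P→P4 2, Q→P5 2, R→P5 3, S→P5 4, T→P4 5. Service 16; fixed 18; total 34.
{P3, P5}: service 21 + fixed 18 = 39
{P1, P2, P3, P4, P5}: service 13 + fixed 68 = 81
No other subset beats 33.

Open P5 only; minimum total cost 33.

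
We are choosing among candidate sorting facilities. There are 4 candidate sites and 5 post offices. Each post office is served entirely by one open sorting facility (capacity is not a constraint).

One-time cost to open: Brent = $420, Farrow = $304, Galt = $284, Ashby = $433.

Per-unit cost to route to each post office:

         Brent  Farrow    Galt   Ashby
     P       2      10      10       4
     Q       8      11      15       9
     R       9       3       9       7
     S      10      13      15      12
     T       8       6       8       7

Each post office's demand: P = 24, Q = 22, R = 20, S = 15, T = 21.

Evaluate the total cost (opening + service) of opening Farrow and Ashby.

Each post office is assigned to its cheapest site among the open ones.
{Farrow, Ashby}: P→Ashby 4·24=96, Q→Ashby 9·22=198, R→Farrow 3·20=60, S→Ashby 12·15=180, T→Farrow 6·21=126. Service 660; fixed 737; total 1397.

Total cost: 1397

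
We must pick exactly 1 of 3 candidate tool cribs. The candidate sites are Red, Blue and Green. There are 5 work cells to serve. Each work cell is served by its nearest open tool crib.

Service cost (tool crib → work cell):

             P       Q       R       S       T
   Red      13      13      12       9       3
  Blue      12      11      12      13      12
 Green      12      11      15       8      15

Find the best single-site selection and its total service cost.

Choose Red only; total service cost 50.

With exactly 1 open, each work cell uses its cheapest among the chosen.
{Red}: P→Red 13, Q→Red 13, R→Red 12, S→Red 9, T→Red 3. Service cost 50.
{Blue}: service cost 60
{Green}: service cost 61
Among all 3 size-1 choices, {Red} is lowest.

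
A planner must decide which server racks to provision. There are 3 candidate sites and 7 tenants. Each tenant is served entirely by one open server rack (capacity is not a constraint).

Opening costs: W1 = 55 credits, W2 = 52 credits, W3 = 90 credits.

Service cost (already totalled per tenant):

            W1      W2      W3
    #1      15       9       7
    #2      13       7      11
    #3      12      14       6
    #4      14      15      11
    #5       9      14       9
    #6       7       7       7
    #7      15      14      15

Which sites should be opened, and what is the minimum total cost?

Open W2 only; minimum total cost 132.

For any fixed open set, each tenant goes to its cheapest open site; total = fixed + service.
{W2}: #1→W2 9, #2→W2 7, #3→W2 14, #4→W2 15, #5→W2 14, #6→W2 7, #7→W2 14. Service 80; fixed 52; total 132.
{W1}: service 85 + fixed 55 = 140
{W3}: #1→W3 7, #2→W3 11, #3→W3 6, #4→W3 11, #5→W3 9, #6→W3 7, #7→W3 15. Service 66; fixed 90; total 156.
{W1, W2, W3}: #1→W3 7, #2→W2 7, #3→W3 6, #4→W3 11, #5→W1 9, #6→W1 7, #7→W2 14. Service 61; fixed 197; total 258.
No other subset beats 132.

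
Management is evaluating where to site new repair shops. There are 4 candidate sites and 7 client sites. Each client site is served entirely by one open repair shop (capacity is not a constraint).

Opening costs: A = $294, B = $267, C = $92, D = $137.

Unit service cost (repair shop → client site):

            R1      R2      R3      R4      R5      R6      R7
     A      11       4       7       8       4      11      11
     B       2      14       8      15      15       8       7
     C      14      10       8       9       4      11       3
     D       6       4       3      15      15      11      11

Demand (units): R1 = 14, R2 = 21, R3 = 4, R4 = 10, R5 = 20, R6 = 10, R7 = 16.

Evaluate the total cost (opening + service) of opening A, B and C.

Total cost: 1081

Each client site is assigned to its cheapest site among the open ones.
{A, B, C}: R1→B 2·14=28, R2→A 4·21=84, R3→A 7·4=28, R4→A 8·10=80, R5→A 4·20=80, R6→B 8·10=80, R7→C 3·16=48. Service 428; fixed 653; total 1081.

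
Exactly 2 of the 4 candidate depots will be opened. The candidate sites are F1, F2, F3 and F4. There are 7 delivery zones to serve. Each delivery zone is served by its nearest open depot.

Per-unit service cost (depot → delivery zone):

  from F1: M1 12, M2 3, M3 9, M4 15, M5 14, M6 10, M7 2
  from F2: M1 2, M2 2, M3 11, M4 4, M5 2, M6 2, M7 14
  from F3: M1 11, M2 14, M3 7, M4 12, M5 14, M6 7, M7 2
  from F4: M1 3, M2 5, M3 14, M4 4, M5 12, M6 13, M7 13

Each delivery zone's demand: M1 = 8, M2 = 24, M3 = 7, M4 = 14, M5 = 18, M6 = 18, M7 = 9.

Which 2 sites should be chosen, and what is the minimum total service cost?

Choose F2 and F3; total service cost 259.

With exactly 2 open, each delivery zone uses its cheapest among the chosen.
{F2, F3}: M1→F2 2·8=16, M2→F2 2·24=48, M3→F3 7·7=49, M4→F2 4·14=56, M5→F2 2·18=36, M6→F2 2·18=36, M7→F3 2·9=18. Service cost 259.
{F1, F2}: service cost 273
{F2, F4}: service cost 386
Among all 6 size-2 choices, {F2, F3} is lowest.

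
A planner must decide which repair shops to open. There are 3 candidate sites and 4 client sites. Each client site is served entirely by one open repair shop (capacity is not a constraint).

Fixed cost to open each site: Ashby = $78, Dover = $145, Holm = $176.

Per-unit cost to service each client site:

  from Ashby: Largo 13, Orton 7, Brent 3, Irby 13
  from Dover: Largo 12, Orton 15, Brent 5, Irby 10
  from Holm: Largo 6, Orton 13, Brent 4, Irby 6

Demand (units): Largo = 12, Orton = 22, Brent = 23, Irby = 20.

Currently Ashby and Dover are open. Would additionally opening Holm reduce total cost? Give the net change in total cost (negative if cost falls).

Current service cost with {Ashby, Dover}: 567.
Adding Holm: each client site re-picks its cheapest; new service cost 415, saving 152.
Extra fixed cost: 176. Net change = 176 − 152 = 24.
(Totals: 790 → 814.)

No — net change +24 (cost rises by 24).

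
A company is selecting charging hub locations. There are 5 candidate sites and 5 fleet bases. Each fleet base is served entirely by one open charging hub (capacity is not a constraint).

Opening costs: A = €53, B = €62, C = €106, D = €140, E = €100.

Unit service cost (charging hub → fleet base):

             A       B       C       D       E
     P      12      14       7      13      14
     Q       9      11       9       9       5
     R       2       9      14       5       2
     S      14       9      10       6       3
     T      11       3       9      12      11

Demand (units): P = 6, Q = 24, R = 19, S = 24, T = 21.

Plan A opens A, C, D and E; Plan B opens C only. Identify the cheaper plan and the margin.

Plan A is cheaper by 199.

Plan A: {A, C, D, E}: P→C 7·6=42, Q→E 5·24=120, R→A 2·19=38, S→E 3·24=72, T→C 9·21=189. Service 461; fixed 399; total 860.
Plan B: {C}: P→C 7·6=42, Q→C 9·24=216, R→C 14·19=266, S→C 10·24=240, T→C 9·21=189. Service 953; fixed 106; total 1059.
Difference: |860 − 1059| = 199.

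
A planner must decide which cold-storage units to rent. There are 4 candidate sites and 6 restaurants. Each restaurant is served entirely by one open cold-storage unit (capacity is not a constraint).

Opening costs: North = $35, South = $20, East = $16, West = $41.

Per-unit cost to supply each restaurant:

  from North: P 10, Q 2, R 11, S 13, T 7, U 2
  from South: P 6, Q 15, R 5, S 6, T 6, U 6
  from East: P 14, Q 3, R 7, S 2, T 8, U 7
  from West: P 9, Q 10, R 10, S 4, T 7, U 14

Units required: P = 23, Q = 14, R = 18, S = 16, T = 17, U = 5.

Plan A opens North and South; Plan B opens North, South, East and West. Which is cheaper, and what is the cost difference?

Plan A: {North, South}: P→South 6·23=138, Q→North 2·14=28, R→South 5·18=90, S→South 6·16=96, T→South 6·17=102, U→North 2·5=10. Service 464; fixed 55; total 519.
Plan B: {North, South, East, West}: P→South 6·23=138, Q→North 2·14=28, R→South 5·18=90, S→East 2·16=32, T→South 6·17=102, U→North 2·5=10. Service 400; fixed 112; total 512.
Difference: |519 − 512| = 7.

Plan B is cheaper by 7.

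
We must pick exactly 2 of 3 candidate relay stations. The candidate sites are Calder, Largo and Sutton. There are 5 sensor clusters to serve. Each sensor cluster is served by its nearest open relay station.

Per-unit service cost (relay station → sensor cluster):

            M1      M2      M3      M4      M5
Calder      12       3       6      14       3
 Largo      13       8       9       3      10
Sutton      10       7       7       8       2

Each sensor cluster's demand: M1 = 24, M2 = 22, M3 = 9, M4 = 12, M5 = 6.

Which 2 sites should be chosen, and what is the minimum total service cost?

Choose Calder and Largo; total service cost 462.

With exactly 2 open, each sensor cluster uses its cheapest among the chosen.
{Calder, Largo}: M1→Calder 12·24=288, M2→Calder 3·22=66, M3→Calder 6·9=54, M4→Largo 3·12=36, M5→Calder 3·6=18. Service cost 462.
{Calder, Sutton}: service cost 468
{Largo, Sutton}: service cost 505
Among all 3 size-2 choices, {Calder, Largo} is lowest.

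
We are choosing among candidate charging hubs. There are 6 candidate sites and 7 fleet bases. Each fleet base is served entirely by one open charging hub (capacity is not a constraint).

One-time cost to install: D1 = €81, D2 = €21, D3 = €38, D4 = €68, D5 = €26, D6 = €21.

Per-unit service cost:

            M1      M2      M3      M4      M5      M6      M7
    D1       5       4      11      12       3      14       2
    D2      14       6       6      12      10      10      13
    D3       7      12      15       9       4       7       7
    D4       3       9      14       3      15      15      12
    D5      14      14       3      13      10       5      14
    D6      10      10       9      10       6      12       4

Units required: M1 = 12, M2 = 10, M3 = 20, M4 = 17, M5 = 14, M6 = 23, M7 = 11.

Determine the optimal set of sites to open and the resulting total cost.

Open D1, D4 and D5; minimum total cost 541.

For any fixed open set, each fleet base goes to its cheapest open site; total = fixed + service.
{D1, D4, D5}: M1→D4 3·12=36, M2→D1 4·10=40, M3→D5 3·20=60, M4→D4 3·17=51, M5→D1 3·14=42, M6→D5 5·23=115, M7→D1 2·11=22. Service 366; fixed 175; total 541.
{D1, D2, D4, D5}: service 366 + fixed 196 = 562
{D1, D4, D5, D6}: service 366 + fixed 196 = 562
{D1, D2, D3, D4, D5, D6}: service 366 + fixed 255 = 621
No other subset beats 541.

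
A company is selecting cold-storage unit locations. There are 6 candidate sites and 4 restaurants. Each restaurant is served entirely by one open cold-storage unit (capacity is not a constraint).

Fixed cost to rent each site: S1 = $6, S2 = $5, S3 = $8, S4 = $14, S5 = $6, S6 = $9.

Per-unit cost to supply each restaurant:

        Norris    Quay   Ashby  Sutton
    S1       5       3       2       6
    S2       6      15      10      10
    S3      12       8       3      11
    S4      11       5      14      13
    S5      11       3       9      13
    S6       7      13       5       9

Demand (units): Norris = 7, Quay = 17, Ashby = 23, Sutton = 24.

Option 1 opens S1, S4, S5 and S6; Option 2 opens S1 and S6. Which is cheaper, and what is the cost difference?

Option 2 is cheaper by 20.

Option 1: {S1, S4, S5, S6}: Norris→S1 5·7=35, Quay→S1 3·17=51, Ashby→S1 2·23=46, Sutton→S1 6·24=144. Service 276; fixed 35; total 311.
Option 2: {S1, S6}: Norris→S1 5·7=35, Quay→S1 3·17=51, Ashby→S1 2·23=46, Sutton→S1 6·24=144. Service 276; fixed 15; total 291.
Difference: |311 − 291| = 20.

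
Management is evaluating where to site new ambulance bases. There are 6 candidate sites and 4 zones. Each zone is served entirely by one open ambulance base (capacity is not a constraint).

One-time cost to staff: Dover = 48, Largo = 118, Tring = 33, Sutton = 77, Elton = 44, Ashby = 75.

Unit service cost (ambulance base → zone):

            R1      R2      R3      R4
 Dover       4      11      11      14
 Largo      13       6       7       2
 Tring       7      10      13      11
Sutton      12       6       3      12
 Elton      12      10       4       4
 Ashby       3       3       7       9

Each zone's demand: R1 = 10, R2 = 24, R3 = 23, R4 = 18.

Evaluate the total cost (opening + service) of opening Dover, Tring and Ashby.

Each zone is assigned to its cheapest site among the open ones.
{Dover, Tring, Ashby}: R1→Ashby 3·10=30, R2→Ashby 3·24=72, R3→Ashby 7·23=161, R4→Ashby 9·18=162. Service 425; fixed 156; total 581.

Total cost: 581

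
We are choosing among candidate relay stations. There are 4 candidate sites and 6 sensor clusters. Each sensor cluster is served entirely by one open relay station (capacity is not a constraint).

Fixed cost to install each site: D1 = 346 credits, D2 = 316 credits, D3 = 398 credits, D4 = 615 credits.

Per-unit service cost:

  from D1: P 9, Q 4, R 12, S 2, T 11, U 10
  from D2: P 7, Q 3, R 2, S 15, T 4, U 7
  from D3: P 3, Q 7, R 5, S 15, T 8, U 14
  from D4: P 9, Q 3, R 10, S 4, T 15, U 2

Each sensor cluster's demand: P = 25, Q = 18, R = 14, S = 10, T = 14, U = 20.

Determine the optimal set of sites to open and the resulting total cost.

Open D2 only; minimum total cost 919.

For any fixed open set, each sensor cluster goes to its cheapest open site; total = fixed + service.
{D2}: P→D2 7·25=175, Q→D2 3·18=54, R→D2 2·14=28, S→D2 15·10=150, T→D2 4·14=56, U→D2 7·20=140. Service 603; fixed 316; total 919.
{D1, D2}: service 473 + fixed 662 = 1135
{D1}: P→D1 9·25=225, Q→D1 4·18=72, R→D1 12·14=168, S→D1 2·10=20, T→D1 11·14=154, U→D1 10·20=200. Service 839; fixed 346; total 1185.
{D1, D2, D3, D4}: service 273 + fixed 1675 = 1948
No other subset beats 919.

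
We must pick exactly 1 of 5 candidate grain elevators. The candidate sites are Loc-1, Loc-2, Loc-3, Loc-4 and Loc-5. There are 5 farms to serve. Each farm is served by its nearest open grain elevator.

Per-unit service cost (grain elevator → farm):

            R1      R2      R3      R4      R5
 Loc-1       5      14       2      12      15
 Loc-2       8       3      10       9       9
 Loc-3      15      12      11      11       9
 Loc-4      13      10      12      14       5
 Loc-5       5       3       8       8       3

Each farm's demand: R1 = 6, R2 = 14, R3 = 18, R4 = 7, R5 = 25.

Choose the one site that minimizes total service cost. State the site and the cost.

With exactly 1 open, each farm uses its cheapest among the chosen.
{Loc-5}: R1→Loc-5 5·6=30, R2→Loc-5 3·14=42, R3→Loc-5 8·18=144, R4→Loc-5 8·7=56, R5→Loc-5 3·25=75. Service cost 347.
{Loc-2}: service cost 558
{Loc-4}: service cost 657
Among all 5 size-1 choices, {Loc-5} is lowest.

Choose Loc-5 only; total service cost 347.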